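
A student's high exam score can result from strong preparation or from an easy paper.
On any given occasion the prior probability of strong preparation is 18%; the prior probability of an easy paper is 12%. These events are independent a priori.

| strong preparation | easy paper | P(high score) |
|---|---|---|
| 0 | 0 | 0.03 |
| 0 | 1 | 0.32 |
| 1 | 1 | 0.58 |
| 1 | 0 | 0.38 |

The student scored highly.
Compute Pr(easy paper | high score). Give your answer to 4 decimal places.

Pr(easy paper | high score) ≈ 0.3497

P(high score) = 0.03*0.82*0.88 + 0.32*0.82*0.12 + 0.38*0.18*0.88 + 0.58*0.18*0.12 = 0.021648 + 0.031488 + 0.060192 + 0.012528 = 0.125856
The easy paper-present share is 0.031488 + 0.012528 = 0.044016.
So P(easy paper | high score) = 0.044016/0.125856 ≈ 0.3497.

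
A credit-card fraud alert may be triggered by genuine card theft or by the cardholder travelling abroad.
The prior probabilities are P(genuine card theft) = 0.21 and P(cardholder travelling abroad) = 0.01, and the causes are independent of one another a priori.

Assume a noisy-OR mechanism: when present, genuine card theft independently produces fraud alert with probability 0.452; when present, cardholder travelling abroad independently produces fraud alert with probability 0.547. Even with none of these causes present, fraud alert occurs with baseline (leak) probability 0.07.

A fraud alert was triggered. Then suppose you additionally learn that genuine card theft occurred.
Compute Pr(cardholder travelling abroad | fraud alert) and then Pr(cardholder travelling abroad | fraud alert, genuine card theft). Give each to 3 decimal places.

Under noisy-OR, P(fraud alert | causes) = 1 − (1−0.07)·∏(1−qᵢ) over the active causes.
P(fraud alert) = 0.07×0.79×0.99 + 0.57871×0.79×0.01 + 0.49036×0.21×0.99 + 0.769133×0.21×0.01 = 0.054747 + 0.004572 + 0.101946 + 0.001615 = 0.162880
The cardholder travelling abroad-present share is 0.004572 + 0.001615 = 0.006187.
So P(cardholder travelling abroad | fraud alert) = 0.006187/0.162880 ≈ 0.038.

Now condition on the additional information:
Numerator (weight on configurations with cardholder travelling abroad): 0.769133×0.01 = 0.007691
Normalizer over all consistent configurations: 0.49036×0.99 + 0.769133×0.01 = 0.493147
P(cardholder travelling abroad | fraud alert, genuine card theft) = 0.007691/0.493147 ≈ 0.016

Pr(cardholder travelling abroad | fraud alert) ≈ 0.038; Pr(cardholder travelling abroad | fraud alert, genuine card theft) ≈ 0.016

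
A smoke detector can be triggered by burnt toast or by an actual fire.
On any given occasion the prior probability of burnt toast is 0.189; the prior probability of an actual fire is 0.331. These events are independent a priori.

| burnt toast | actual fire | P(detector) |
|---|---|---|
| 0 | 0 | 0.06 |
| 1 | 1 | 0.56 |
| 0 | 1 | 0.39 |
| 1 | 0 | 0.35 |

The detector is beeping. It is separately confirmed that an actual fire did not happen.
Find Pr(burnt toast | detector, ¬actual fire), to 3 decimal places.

Enumerate both values of burnt toast and weight by the priors:
  P(detector | ¬actual fire) = 0.06·0.811 + 0.35·0.189
        = 0.048660 + 0.066150 = 0.114810
The terms with burnt toast present sum to 0.066150, so
  P(burnt toast | detector, ¬actual fire) = 0.066150 / 0.114810 ≈ 0.576

Pr(burnt toast | detector, ¬actual fire) ≈ 0.576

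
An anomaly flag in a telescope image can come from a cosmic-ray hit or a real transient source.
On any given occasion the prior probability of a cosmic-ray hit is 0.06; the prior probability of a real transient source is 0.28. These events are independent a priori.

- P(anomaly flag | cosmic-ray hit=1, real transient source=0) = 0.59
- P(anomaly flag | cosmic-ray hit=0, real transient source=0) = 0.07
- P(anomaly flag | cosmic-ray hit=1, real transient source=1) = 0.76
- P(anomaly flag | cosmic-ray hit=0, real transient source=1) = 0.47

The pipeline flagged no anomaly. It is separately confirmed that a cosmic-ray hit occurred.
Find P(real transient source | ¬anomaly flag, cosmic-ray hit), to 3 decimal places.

Enumerate both values of real transient source and weight by the priors:
  P(¬anomaly flag | cosmic-ray hit) = 0.41·0.72 + 0.24·0.28
        = 0.295200 + 0.067200 = 0.362400
The terms with real transient source present sum to 0.067200, so
  P(real transient source | ¬anomaly flag, cosmic-ray hit) = 0.067200 / 0.362400 ≈ 0.185

P(real transient source | ¬anomaly flag, cosmic-ray hit) ≈ 0.185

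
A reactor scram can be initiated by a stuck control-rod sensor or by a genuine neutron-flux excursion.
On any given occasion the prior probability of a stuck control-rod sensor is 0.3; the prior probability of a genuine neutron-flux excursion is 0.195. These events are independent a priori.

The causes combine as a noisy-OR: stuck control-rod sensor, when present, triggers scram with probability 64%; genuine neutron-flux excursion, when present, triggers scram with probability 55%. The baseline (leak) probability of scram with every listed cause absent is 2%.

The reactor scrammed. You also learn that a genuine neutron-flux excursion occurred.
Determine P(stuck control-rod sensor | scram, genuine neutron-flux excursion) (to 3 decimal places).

Under noisy-OR, P(scram | causes) = 1 − (1−0.02)·∏(1−qᵢ) over the active causes.
Weight on stuck control-rod sensor=true, given the evidence: 0.84124*0.3 = 0.252372
Denominator P(scram | genuine neutron-flux excursion): 0.559*0.7 + 0.84124*0.3 = 0.643672
Posterior = 0.252372 / 0.643672 ≈ 0.392

P(stuck control-rod sensor | scram, genuine neutron-flux excursion) ≈ 0.392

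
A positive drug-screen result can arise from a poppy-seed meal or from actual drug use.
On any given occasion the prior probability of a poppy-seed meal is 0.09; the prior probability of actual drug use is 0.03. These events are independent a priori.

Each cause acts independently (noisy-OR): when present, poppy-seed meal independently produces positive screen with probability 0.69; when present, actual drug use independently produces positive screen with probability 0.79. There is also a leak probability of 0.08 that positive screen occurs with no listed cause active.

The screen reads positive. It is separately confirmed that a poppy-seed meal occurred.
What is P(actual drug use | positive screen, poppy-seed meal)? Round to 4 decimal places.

Under noisy-OR, P(positive screen | causes) = 1 − (1−0.08)·∏(1−qᵢ) over the active causes.
P(positive screen | poppy-seed meal) = 0.7148·0.97 + 0.940108·0.03 = 0.693356 + 0.028203 = 0.721559
Of this, 0.028203 comes from 0.940108·0.03 (the actual drug use=true cases).
So P(actual drug use | positive screen, poppy-seed meal) = 0.028203/0.721559 ≈ 0.0391.

P(actual drug use | positive screen, poppy-seed meal) ≈ 0.0391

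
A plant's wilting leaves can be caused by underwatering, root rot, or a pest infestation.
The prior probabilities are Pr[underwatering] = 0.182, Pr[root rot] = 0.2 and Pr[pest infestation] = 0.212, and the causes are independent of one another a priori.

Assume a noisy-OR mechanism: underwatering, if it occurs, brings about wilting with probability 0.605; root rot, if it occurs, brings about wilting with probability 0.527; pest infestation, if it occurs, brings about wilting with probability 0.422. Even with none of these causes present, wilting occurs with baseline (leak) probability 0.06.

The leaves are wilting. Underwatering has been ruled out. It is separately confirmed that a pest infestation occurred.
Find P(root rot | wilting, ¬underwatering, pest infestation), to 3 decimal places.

Under noisy-OR, P(wilting | causes) = 1 − (1−0.06)·∏(1−qᵢ) over the active causes.
P(wilting | ¬underwatering, pest infestation) = 0.45668·0.8 + 0.74301·0.2 = 0.365344 + 0.148602 = 0.513946
Of this, 0.148602 comes from 0.74301·0.2 (the root rot=true cases).
P(root rot | wilting, ¬underwatering, pest infestation) = 0.148602 / 0.513946 ≈ 0.289

P(root rot | wilting, ¬underwatering, pest infestation) ≈ 0.289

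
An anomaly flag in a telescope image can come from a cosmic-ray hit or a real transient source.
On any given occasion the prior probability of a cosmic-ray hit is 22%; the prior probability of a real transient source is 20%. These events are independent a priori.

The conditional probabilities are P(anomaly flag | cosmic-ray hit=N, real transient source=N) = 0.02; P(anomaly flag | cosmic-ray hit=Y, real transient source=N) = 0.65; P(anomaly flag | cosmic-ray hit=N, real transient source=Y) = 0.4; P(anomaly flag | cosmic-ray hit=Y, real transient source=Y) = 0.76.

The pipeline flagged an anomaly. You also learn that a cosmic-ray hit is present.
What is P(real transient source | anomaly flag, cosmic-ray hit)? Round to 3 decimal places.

P(real transient source | anomaly flag, cosmic-ray hit) ≈ 0.226

Sum P(anomaly flag|·) weighted by the priors over both values of real transient source:
  P(anomaly flag | cosmic-ray hit) = 0.65·0.8 + 0.76·0.2
        = 0.520000 + 0.152000 = 0.672000
Configurations with real transient source contribute 0.152000, so
  P(real transient source | anomaly flag, cosmic-ray hit) = 0.152000 / 0.672000 ≈ 0.226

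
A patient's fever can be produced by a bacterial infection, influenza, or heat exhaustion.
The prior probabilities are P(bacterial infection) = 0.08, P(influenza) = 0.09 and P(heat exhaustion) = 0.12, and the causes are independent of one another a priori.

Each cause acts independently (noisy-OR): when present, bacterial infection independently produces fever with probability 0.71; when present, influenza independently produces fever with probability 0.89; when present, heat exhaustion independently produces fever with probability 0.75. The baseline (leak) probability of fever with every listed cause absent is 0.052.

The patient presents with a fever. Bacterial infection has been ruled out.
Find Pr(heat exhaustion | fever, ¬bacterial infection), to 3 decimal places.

Under noisy-OR, P(fever | causes) = 1 − (1−0.052)·∏(1−qᵢ) over the active causes.
For the numerator, keep only heat exhaustion=true terms: 0.083320 + 0.010518 = 0.093838
The normalizing constant is 0.052·0.91·0.88 + 0.763·0.91·0.12 + 0.89572·0.09·0.88 + 0.97393·0.09·0.12 = 0.206421
P(heat exhaustion | fever, ¬bacterial infection) = 0.093838/0.206421 ≈ 0.455

Pr(heat exhaustion | fever, ¬bacterial infection) ≈ 0.455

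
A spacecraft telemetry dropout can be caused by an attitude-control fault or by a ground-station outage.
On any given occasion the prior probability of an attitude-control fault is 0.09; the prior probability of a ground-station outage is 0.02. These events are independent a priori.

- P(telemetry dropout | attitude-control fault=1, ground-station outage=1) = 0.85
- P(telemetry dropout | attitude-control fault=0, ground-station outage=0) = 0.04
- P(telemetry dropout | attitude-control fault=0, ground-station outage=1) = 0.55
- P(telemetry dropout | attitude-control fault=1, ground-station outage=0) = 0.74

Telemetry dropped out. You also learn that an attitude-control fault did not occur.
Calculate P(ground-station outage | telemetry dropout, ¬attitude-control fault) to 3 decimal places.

P(telemetry dropout | ¬attitude-control fault) = 0.04*0.98 + 0.55*0.02 = 0.039200 + 0.011000 = 0.050200
Restricting to configurations with ground-station outage present: 0.55*0.02 = 0.011000.
Hence the posterior is 0.011000/0.050200 ≈ 0.219.

P(ground-station outage | telemetry dropout, ¬attitude-control fault) ≈ 0.219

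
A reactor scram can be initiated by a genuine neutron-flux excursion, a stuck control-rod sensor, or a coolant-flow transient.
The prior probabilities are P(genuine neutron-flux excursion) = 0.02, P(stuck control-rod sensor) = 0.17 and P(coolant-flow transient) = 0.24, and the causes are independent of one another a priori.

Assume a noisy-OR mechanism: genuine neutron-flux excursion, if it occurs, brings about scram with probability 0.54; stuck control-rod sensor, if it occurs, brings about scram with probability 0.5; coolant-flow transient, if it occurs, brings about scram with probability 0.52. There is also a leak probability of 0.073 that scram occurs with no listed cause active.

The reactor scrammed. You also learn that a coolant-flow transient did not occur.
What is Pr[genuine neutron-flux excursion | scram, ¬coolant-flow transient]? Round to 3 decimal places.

Pr[genuine neutron-flux excursion | scram, ¬coolant-flow transient] ≈ 0.076

Under noisy-OR, P(scram | causes) = 1 − (1−0.073)·∏(1−qᵢ) over the active causes.
P(scram | ¬coolant-flow transient) = 0.073×0.98×0.83 + 0.5365×0.98×0.17 + 0.57358×0.02×0.83 + 0.78679×0.02×0.17 = 0.059378 + 0.089381 + 0.009521 + 0.002675 = 0.160955
Of this, 0.012196 comes from 0.009521 + 0.002675 (the genuine neutron-flux excursion=true cases).
P(genuine neutron-flux excursion | scram, ¬coolant-flow transient) = 0.012196 / 0.160955 ≈ 0.076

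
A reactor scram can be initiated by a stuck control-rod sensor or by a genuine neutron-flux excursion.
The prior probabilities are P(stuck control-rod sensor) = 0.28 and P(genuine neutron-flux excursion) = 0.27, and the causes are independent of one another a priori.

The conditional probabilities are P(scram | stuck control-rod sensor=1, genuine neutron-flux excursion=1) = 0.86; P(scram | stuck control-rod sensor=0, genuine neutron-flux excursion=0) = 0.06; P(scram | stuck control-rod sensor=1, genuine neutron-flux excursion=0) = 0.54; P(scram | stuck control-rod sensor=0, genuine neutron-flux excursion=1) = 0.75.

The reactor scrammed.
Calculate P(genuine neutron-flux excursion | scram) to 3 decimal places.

P(genuine neutron-flux excursion | scram) ≈ 0.598

Sum P(scram|·) weighted by the priors over the 4 (stuck control-rod sensor, genuine neutron-flux excursion) configurations:
  P(scram) = 0.06*0.72*0.73 + 0.75*0.72*0.27 + 0.54*0.28*0.73 + 0.86*0.28*0.27
        = 0.031536 + 0.145800 + 0.110376 + 0.065016 = 0.352728
Keeping only the genuine neutron-flux excursion-present terms gives 0.210816, so
  P(genuine neutron-flux excursion | scram) = 0.210816 / 0.352728 ≈ 0.598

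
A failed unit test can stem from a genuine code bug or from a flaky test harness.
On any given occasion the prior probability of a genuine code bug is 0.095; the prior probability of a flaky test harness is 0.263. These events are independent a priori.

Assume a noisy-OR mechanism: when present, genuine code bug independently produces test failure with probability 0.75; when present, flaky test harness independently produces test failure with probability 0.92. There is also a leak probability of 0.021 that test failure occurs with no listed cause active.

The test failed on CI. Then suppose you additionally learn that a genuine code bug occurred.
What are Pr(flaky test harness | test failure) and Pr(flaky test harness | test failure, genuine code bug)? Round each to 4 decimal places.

Pr(flaky test harness | test failure) ≈ 0.7848; Pr(flaky test harness | test failure, genuine code bug) ≈ 0.3166

Under noisy-OR, P(test failure | causes) = 1 − (1−0.021)·∏(1−qᵢ) over the active causes.
Enumerate the 4 (genuine code bug, flaky test harness) configurations and weight by the priors:
  P(test failure) = 0.021*0.905*0.737 + 0.92168*0.905*0.263 + 0.75525*0.095*0.737 + 0.98042*0.095*0.263
        = 0.014007 + 0.219374 + 0.052879 + 0.024496 = 0.310756
Keeping only the flaky test harness-present terms gives 0.243870, so
  P(flaky test harness | test failure) = 0.243870 / 0.310756 ≈ 0.7848

With the extra evidence:
P(test failure | genuine code bug) = 0.75525×0.737 + 0.98042×0.263 = 0.556619 + 0.257850 = 0.814469
The flaky test harness-present share is 0.98042×0.263 = 0.257850.
Hence the posterior is 0.257850/0.814469 ≈ 0.3166.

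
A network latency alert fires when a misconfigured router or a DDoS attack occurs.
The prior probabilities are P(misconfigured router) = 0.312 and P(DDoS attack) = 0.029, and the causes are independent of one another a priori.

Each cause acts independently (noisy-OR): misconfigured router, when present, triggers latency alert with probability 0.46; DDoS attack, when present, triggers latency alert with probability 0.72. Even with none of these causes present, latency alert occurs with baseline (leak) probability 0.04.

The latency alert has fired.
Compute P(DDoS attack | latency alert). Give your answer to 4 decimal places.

Under noisy-OR, P(latency alert | causes) = 1 − (1−0.04)·∏(1−qᵢ) over the active causes.
Enumerate the 4 (misconfigured router, DDoS attack) configurations and weight by the priors:
  P(latency alert) = 0.04*0.688*0.971 + 0.7312*0.688*0.029 + 0.4816*0.312*0.971 + 0.854848*0.312*0.029
        = 0.026722 + 0.014589 + 0.145902 + 0.007735 = 0.194948
Keeping only the DDoS attack-present terms gives 0.022324, so
  P(DDoS attack | latency alert) = 0.022324 / 0.194948 ≈ 0.1145

P(DDoS attack | latency alert) ≈ 0.1145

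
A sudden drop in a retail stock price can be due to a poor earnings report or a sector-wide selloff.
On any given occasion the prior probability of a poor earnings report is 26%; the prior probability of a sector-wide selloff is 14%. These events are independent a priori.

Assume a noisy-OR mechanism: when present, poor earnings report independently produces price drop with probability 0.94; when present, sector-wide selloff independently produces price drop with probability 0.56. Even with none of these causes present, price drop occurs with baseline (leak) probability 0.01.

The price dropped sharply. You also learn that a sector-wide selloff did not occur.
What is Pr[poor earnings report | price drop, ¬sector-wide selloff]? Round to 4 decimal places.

Under noisy-OR, P(price drop | causes) = 1 − (1−0.01)·∏(1−qᵢ) over the active causes.
P(price drop | ¬sector-wide selloff) = 0.01×0.74 + 0.9406×0.26 = 0.007400 + 0.244556 = 0.251956
Of this, 0.244556 comes from 0.9406×0.26 (the poor earnings report=true cases).
So P(poor earnings report | price drop, ¬sector-wide selloff) = 0.244556/0.251956 ≈ 0.9706.

Pr[poor earnings report | price drop, ¬sector-wide selloff] ≈ 0.9706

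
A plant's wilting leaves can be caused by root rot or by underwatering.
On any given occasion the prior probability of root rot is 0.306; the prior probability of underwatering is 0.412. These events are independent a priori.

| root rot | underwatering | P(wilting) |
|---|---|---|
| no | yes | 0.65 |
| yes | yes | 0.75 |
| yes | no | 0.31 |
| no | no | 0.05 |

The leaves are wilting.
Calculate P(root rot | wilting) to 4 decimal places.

P(root rot | wilting) ≈ 0.4216

P(wilting) = 0.05·0.694·0.588 + 0.65·0.694·0.412 + 0.31·0.306·0.588 + 0.75·0.306·0.412 = 0.020404 + 0.185853 + 0.055778 + 0.094554 = 0.356589
The root rot-present share is 0.055778 + 0.094554 = 0.150332.
Hence the posterior is 0.150332/0.356589 ≈ 0.4216.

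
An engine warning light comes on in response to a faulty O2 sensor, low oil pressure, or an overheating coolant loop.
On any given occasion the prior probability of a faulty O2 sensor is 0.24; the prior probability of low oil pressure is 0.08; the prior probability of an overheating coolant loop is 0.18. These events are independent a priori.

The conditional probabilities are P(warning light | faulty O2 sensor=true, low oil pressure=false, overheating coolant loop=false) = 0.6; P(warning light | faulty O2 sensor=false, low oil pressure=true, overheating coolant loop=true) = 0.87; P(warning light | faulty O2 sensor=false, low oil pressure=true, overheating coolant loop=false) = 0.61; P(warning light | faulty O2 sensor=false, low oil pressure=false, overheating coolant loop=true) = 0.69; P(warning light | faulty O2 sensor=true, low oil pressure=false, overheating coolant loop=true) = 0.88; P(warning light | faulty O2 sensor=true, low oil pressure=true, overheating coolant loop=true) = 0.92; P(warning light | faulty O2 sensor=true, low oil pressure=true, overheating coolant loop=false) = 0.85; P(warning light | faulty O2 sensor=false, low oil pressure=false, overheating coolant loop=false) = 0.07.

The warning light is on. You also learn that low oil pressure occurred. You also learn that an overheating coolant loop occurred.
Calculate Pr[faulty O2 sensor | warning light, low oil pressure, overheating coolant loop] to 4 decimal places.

Numerator (weight on configurations with faulty O2 sensor): 0.92×0.24 = 0.220800
The normalizing constant is 0.87×0.76 + 0.92×0.24 = 0.882000
Posterior = 0.220800 / 0.882000 ≈ 0.2503

Pr[faulty O2 sensor | warning light, low oil pressure, overheating coolant loop] ≈ 0.2503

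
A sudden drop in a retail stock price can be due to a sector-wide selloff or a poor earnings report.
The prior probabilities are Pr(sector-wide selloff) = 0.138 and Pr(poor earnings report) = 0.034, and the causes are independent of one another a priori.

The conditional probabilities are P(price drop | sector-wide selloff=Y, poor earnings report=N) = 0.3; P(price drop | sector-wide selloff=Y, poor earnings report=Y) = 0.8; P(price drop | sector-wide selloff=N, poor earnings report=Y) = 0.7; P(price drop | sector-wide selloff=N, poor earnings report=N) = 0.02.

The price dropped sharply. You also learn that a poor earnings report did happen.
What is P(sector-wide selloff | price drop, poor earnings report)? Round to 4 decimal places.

P(sector-wide selloff | price drop, poor earnings report) ≈ 0.1547

Enumerate both values of sector-wide selloff and weight by the priors:
  P(price drop | poor earnings report) = 0.7×0.862 + 0.8×0.138
        = 0.603400 + 0.110400 = 0.713800
The terms with sector-wide selloff present sum to 0.110400, so
  P(sector-wide selloff | price drop, poor earnings report) = 0.110400 / 0.713800 ≈ 0.1547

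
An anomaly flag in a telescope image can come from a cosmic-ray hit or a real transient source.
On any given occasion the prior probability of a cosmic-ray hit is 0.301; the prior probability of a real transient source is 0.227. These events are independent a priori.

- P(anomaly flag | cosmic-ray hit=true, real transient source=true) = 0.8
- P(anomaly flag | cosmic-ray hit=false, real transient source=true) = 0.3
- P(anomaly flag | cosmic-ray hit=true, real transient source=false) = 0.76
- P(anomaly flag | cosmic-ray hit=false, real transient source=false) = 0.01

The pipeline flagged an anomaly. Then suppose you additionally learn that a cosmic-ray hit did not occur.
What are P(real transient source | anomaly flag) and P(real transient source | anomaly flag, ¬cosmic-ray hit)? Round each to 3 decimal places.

P(real transient source | anomaly flag) ≈ 0.359; P(real transient source | anomaly flag, ¬cosmic-ray hit) ≈ 0.898

P(anomaly flag) = 0.01*0.699*0.773 + 0.3*0.699*0.227 + 0.76*0.301*0.773 + 0.8*0.301*0.227 = 0.005403 + 0.047602 + 0.176831 + 0.054662 = 0.284498
The real transient source-present share is 0.047602 + 0.054662 = 0.102264.
Hence the posterior is 0.102264/0.284498 ≈ 0.359.

With the extra evidence:
For the numerator, keep only real transient source=true terms: 0.3×0.227 = 0.068100
The normalizing constant is 0.01×0.773 + 0.3×0.227 = 0.075830
Posterior = 0.068100 / 0.075830 ≈ 0.898
With cosmic-ray hit excluded, real transient source must carry more of the explanatory weight for the anomaly flag.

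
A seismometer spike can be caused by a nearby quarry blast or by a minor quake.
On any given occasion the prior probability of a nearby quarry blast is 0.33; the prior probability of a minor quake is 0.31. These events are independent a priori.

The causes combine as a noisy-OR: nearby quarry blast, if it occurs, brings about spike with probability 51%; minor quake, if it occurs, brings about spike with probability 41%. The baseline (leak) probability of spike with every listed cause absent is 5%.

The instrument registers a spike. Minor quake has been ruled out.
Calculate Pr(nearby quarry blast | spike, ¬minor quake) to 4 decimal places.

Under noisy-OR, P(spike | causes) = 1 − (1−0.05)·∏(1−qᵢ) over the active causes.
Enumerate both values of nearby quarry blast and weight by the priors:
  P(spike | ¬minor quake) = 0.05×0.67 + 0.5345×0.33
        = 0.033500 + 0.176385 = 0.209885
Keeping only the nearby quarry blast-present terms gives 0.176385, so
  P(nearby quarry blast | spike, ¬minor quake) = 0.176385 / 0.209885 ≈ 0.8404

Pr(nearby quarry blast | spike, ¬minor quake) ≈ 0.8404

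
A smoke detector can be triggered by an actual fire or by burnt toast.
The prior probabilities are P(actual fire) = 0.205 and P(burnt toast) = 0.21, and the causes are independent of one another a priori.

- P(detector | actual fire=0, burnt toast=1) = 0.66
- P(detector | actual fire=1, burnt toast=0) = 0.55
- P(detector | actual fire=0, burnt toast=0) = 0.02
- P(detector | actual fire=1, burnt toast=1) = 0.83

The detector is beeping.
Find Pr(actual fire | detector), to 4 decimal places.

P(detector) = 0.02×0.795×0.79 + 0.66×0.795×0.21 + 0.55×0.205×0.79 + 0.83×0.205×0.21 = 0.012561 + 0.110187 + 0.089073 + 0.035731 = 0.247552
Restricting to configurations with actual fire present: 0.089073 + 0.035731 = 0.124804.
P(actual fire | detector) = 0.124804 / 0.247552 ≈ 0.5042

Pr(actual fire | detector) ≈ 0.5042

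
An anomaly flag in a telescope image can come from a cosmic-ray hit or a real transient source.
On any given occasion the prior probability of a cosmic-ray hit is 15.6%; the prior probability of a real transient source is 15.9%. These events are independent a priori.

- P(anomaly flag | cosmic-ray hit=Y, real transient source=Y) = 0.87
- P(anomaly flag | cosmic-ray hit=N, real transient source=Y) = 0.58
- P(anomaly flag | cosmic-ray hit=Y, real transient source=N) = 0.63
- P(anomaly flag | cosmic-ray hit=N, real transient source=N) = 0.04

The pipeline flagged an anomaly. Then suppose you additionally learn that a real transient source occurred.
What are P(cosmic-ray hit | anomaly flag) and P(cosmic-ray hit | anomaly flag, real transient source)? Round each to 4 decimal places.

P(cosmic-ray hit | anomaly flag) ≈ 0.4953; P(cosmic-ray hit | anomaly flag, real transient source) ≈ 0.2171

P(anomaly flag) = 0.04*0.844*0.841 + 0.58*0.844*0.159 + 0.63*0.156*0.841 + 0.87*0.156*0.159 = 0.028392 + 0.077834 + 0.082653 + 0.021579 = 0.210458
Restricting to configurations with cosmic-ray hit present: 0.082653 + 0.021579 = 0.104232.
P(cosmic-ray hit | anomaly flag) = 0.104232 / 0.210458 ≈ 0.4953

With the extra evidence:
Sum P(anomaly flag|·) weighted by the priors over both values of cosmic-ray hit:
  P(anomaly flag | real transient source) = 0.58·0.844 + 0.87·0.156
        = 0.489520 + 0.135720 = 0.625240
Keeping only the cosmic-ray hit-present terms gives 0.135720, so
  P(cosmic-ray hit | anomaly flag, real transient source) = 0.135720 / 0.625240 ≈ 0.2171
Conditioning on real transient source lowers the posterior on cosmic-ray hit: the classic explaining-away effect in a common-effect structure.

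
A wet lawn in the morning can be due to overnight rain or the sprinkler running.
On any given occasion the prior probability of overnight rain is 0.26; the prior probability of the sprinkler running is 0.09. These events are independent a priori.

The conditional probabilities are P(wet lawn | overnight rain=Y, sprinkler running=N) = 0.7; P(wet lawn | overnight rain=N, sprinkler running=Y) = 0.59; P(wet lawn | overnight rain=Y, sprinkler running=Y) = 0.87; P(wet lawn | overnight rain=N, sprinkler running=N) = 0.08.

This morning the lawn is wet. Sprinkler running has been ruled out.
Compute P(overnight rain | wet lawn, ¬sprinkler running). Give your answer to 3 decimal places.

P(overnight rain | wet lawn, ¬sprinkler running) ≈ 0.755

For the numerator, keep only overnight rain=true terms: 0.7*0.26 = 0.182000
Normalizer over all consistent configurations: 0.08*0.74 + 0.7*0.26 = 0.241200
Posterior = 0.182000 / 0.241200 ≈ 0.755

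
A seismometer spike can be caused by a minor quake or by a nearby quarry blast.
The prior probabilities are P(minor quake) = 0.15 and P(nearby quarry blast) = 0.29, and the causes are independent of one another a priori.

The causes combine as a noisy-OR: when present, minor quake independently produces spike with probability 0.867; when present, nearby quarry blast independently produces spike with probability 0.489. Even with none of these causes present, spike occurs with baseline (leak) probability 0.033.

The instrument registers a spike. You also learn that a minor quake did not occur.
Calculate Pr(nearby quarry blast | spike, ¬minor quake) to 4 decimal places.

Pr(nearby quarry blast | spike, ¬minor quake) ≈ 0.8623

Under noisy-OR, P(spike | causes) = 1 − (1−0.033)·∏(1−qᵢ) over the active causes.
Sum P(spike|·) weighted by the priors over both values of nearby quarry blast:
  P(spike | ¬minor quake) = 0.033×0.71 + 0.505863×0.29
        = 0.023430 + 0.146700 = 0.170130
Keeping only the nearby quarry blast-present terms gives 0.146700, so
  P(nearby quarry blast | spike, ¬minor quake) = 0.146700 / 0.170130 ≈ 0.8623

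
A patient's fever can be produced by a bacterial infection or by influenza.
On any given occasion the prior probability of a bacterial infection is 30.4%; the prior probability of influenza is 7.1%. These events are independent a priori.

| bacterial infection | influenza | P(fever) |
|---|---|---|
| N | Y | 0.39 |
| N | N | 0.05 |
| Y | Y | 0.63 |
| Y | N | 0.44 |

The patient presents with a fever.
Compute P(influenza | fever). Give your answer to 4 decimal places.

Weight on influenza=true, given the evidence: 0.019272 + 0.013598 = 0.032870
The normalizing constant is 0.05*0.696*0.929 + 0.39*0.696*0.071 + 0.44*0.304*0.929 + 0.63*0.304*0.071 = 0.189462
Posterior = 0.032870 / 0.189462 ≈ 0.1735

P(influenza | fever) ≈ 0.1735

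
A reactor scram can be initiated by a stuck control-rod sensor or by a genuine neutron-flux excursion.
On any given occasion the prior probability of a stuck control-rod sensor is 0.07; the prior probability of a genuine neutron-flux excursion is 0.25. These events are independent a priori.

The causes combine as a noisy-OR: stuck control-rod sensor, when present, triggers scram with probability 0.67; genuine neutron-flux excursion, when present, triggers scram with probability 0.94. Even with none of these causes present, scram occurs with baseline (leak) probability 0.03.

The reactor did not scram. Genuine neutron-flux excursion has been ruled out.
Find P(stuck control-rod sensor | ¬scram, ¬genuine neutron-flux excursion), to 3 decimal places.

Under noisy-OR, P(scram | causes) = 1 − (1−0.03)·∏(1−qᵢ) over the active causes.
P(¬scram | ¬genuine neutron-flux excursion) = 0.97*0.93 + 0.3201*0.07 = 0.902100 + 0.022407 = 0.924507
The stuck control-rod sensor-present share is 0.3201*0.07 = 0.022407.
P(stuck control-rod sensor | ¬scram, ¬genuine neutron-flux excursion) = 0.022407 / 0.924507 ≈ 0.024

P(stuck control-rod sensor | ¬scram, ¬genuine neutron-flux excursion) ≈ 0.024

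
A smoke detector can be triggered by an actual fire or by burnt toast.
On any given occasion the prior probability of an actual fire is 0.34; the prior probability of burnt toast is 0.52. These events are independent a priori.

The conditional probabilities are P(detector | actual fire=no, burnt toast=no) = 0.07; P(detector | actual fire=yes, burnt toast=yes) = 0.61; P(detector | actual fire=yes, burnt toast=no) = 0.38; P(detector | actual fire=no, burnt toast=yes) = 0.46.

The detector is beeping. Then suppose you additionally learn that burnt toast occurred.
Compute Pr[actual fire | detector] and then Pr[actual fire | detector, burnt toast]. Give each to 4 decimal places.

Pr[actual fire | detector] ≈ 0.4854; Pr[actual fire | detector, burnt toast] ≈ 0.4059

P(detector) = 0.07×0.66×0.48 + 0.46×0.66×0.52 + 0.38×0.34×0.48 + 0.61×0.34×0.52 = 0.022176 + 0.157872 + 0.062016 + 0.107848 = 0.349912
Of this, 0.169864 comes from 0.062016 + 0.107848 (the actual fire=true cases).
Hence the posterior is 0.169864/0.349912 ≈ 0.4854.

Now condition on the additional information:
P(detector | burnt toast) = 0.46×0.66 + 0.61×0.34 = 0.303600 + 0.207400 = 0.511000
The actual fire-present share is 0.61×0.34 = 0.207400.
P(actual fire | detector, burnt toast) = 0.207400 / 0.511000 ≈ 0.4059
The drop from 0.4854 to 0.4059 is the explaining-away (discounting) effect.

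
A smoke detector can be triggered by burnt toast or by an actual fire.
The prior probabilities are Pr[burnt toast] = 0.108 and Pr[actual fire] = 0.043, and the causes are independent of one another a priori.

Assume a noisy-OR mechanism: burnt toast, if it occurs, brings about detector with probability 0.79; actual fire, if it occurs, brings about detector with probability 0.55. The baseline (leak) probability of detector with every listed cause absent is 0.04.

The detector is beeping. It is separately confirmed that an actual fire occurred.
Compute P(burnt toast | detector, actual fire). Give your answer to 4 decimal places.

P(burnt toast | detector, actual fire) ≈ 0.1624

Under noisy-OR, P(detector | causes) = 1 − (1−0.04)·∏(1−qᵢ) over the active causes.
Numerator (weight on configurations with burnt toast): 0.90928×0.108 = 0.098202
Normalizer over all consistent configurations: 0.568×0.892 + 0.90928×0.108 = 0.604858
Posterior = 0.098202 / 0.604858 ≈ 0.1624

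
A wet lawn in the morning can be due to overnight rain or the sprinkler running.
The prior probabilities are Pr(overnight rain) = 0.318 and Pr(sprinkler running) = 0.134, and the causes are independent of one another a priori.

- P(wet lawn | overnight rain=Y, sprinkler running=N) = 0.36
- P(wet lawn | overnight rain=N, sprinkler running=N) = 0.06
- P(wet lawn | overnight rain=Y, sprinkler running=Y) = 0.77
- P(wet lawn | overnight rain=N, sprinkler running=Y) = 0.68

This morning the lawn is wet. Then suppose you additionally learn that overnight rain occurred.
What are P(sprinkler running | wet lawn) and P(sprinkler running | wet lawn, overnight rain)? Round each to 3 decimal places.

Enumerate the 4 (overnight rain, sprinkler running) configurations and weight by the priors:
  P(wet lawn) = 0.06×0.682×0.866 + 0.68×0.682×0.134 + 0.36×0.318×0.866 + 0.77×0.318×0.134
        = 0.035437 + 0.062144 + 0.099140 + 0.032811 = 0.229532
Keeping only the sprinkler running-present terms gives 0.094955, so
  P(sprinkler running | wet lawn) = 0.094955 / 0.229532 ≈ 0.414

Now also conditioning on overnight rain=true:
P(wet lawn | overnight rain) = 0.36·0.866 + 0.77·0.134 = 0.311760 + 0.103180 = 0.414940
The sprinkler running-present share is 0.77·0.134 = 0.103180.
P(sprinkler running | wet lawn, overnight rain) = 0.103180 / 0.414940 ≈ 0.249
Conditioning on overnight rain lowers the posterior on sprinkler running: the classic explaining-away effect in a common-effect structure.

P(sprinkler running | wet lawn) ≈ 0.414; P(sprinkler running | wet lawn, overnight rain) ≈ 0.249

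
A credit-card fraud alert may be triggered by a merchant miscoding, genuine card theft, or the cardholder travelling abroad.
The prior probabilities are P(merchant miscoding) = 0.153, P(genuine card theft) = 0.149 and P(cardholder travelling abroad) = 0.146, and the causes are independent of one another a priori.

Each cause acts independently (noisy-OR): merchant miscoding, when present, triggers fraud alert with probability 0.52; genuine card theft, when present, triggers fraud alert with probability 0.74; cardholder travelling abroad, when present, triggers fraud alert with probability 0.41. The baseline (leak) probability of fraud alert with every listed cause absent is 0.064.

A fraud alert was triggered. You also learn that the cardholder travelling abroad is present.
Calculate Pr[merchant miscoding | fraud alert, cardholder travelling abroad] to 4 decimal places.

Pr[merchant miscoding | fraud alert, cardholder travelling abroad] ≈ 0.2134

Under noisy-OR, P(fraud alert | causes) = 1 − (1−0.064)·∏(1−qᵢ) over the active causes.
P(fraud alert | cardholder travelling abroad) = 0.44776×0.847×0.851 + 0.856418×0.847×0.149 + 0.734925×0.153×0.851 + 0.93108×0.153×0.149 = 0.322744 + 0.108083 + 0.095689 + 0.021226 = 0.547742
The merchant miscoding-present share is 0.095689 + 0.021226 = 0.116915.
P(merchant miscoding | fraud alert, cardholder travelling abroad) = 0.116915 / 0.547742 ≈ 0.2134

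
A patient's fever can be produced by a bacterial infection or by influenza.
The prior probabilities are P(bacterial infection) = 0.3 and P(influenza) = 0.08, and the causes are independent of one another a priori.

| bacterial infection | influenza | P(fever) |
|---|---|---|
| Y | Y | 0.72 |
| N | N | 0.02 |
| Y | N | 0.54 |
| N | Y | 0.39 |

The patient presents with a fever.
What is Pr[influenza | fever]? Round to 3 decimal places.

Pr[influenza | fever] ≈ 0.195

By total probability over the 4 (bacterial infection, influenza) configurations:
  P(fever) = 0.02*0.7*0.92 + 0.39*0.7*0.08 + 0.54*0.3*0.92 + 0.72*0.3*0.08
        = 0.012880 + 0.021840 + 0.149040 + 0.017280 = 0.201040
Configurations with influenza contribute 0.039120, so
  P(influenza | fever) = 0.039120 / 0.201040 ≈ 0.195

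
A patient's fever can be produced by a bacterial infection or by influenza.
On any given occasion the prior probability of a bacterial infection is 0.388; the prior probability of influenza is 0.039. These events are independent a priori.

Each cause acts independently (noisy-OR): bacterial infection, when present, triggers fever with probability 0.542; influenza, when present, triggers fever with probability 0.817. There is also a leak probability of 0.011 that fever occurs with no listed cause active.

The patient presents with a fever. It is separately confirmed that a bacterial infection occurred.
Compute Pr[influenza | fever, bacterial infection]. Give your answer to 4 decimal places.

Under noisy-OR, P(fever | causes) = 1 − (1−0.011)·∏(1−qᵢ) over the active causes.
By total probability over both values of influenza:
  P(fever | bacterial infection) = 0.547038·0.961 + 0.917108·0.039
        = 0.525704 + 0.035767 = 0.561471
Keeping only the influenza-present terms gives 0.035767, so
  P(influenza | fever, bacterial infection) = 0.035767 / 0.561471 ≈ 0.0637

Pr[influenza | fever, bacterial infection] ≈ 0.0637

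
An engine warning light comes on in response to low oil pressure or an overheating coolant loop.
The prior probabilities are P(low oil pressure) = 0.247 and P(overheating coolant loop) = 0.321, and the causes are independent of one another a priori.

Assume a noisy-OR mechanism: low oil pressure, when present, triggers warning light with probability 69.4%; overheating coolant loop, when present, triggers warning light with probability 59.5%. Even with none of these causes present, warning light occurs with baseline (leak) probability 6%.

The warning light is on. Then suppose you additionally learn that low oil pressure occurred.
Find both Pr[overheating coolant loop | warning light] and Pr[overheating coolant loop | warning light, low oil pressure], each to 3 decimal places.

Under noisy-OR, P(warning light | causes) = 1 − (1−0.06)·∏(1−qᵢ) over the active causes.
Enumerate the 4 (low oil pressure, overheating coolant loop) configurations and weight by the priors:
  P(warning light) = 0.06×0.753×0.679 + 0.6193×0.753×0.321 + 0.71236×0.247×0.679 + 0.883506×0.247×0.321
        = 0.030677 + 0.149693 + 0.119472 + 0.070051 = 0.369893
The terms with overheating coolant loop present sum to 0.219744, so
  P(overheating coolant loop | warning light) = 0.219744 / 0.369893 ≈ 0.594

Now also conditioning on low oil pressure=true:
For the numerator, keep only overheating coolant loop=true terms: 0.883506×0.321 = 0.283605
Denominator P(warning light | low oil pressure): 0.71236×0.679 + 0.883506×0.321 = 0.767297
P(overheating coolant loop | warning light, low oil pressure) = 0.283605/0.767297 ≈ 0.370

Pr[overheating coolant loop | warning light] ≈ 0.594; Pr[overheating coolant loop | warning light, low oil pressure] ≈ 0.370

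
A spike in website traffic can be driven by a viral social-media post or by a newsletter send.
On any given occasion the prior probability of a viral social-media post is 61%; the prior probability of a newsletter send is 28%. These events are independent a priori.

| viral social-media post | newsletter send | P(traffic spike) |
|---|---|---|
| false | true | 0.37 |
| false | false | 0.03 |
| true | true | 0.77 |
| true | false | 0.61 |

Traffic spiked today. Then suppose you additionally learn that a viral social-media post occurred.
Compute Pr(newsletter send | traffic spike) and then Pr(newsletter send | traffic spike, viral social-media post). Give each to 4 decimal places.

P(traffic spike) = 0.03×0.39×0.72 + 0.37×0.39×0.28 + 0.61×0.61×0.72 + 0.77×0.61×0.28 = 0.008424 + 0.040404 + 0.267912 + 0.131516 = 0.448256
Restricting to configurations with newsletter send present: 0.040404 + 0.131516 = 0.171920.
So P(newsletter send | traffic spike) = 0.171920/0.448256 ≈ 0.3835.

Now condition on the additional information:
For the numerator, keep only newsletter send=true terms: 0.77·0.28 = 0.215600
Normalizer over all consistent configurations: 0.61·0.72 + 0.77·0.28 = 0.654800
P(newsletter send | traffic spike, viral social-media post) = 0.215600/0.654800 ≈ 0.3293

Pr(newsletter send | traffic spike) ≈ 0.3835; Pr(newsletter send | traffic spike, viral social-media post) ≈ 0.3293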